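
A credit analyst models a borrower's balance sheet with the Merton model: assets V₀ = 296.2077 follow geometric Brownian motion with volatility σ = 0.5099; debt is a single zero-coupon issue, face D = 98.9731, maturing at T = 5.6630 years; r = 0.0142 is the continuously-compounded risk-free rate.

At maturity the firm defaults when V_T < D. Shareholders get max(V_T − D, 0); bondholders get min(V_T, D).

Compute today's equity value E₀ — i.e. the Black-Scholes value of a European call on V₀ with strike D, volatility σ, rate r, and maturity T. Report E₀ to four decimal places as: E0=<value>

E0=220.5824

d₁ = [ln(V₀/D) + (r + σ²/2)T] / (σ√T)
   = [ln(296.2077/98.9731) + (0.0142 + 0.5·0.5099²)·5.6630] / (0.5099·√5.6630)
   = [1.096213 + 0.816599] / 1.213412 = 1.576391
d₂ = d₁ − σ√T = 1.576391 − 1.213412 = 0.362979
N(d₁) = 0.942532,  N(d₂) = 0.641690,  e^(−rT) = 0.922734
E₀ = V₀·N(d₁) − D·e^(−rT)·N(d₂)
   = 296.2077·0.942532 − 98.9731·0.922734·0.641690 = 220.582442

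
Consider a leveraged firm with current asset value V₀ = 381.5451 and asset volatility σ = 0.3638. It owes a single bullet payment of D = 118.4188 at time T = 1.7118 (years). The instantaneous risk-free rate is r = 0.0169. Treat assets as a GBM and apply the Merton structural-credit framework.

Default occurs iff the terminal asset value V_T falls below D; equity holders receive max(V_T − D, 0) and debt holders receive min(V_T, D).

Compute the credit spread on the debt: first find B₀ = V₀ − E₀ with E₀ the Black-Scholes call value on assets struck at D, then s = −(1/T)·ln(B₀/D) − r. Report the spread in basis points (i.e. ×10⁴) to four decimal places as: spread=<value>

spread=9.3553

d₁ = [ln(V₀/D) + (r + σ²/2)T] / (σ√T)
   = [ln(381.5451/118.4188) + (0.0169 + 0.5·0.3638²)·1.7118] / (0.3638·√1.7118)
   = [1.170002 + 0.142208] / 0.475981 = 2.756856
d₂ = d₁ − σ√T = 2.756856 − 0.475981 = 2.280875
N(d₁) = 0.997082,  N(d₂) = 0.988722,  e^(−rT) = 0.971485
E₀ = V₀·N(d₁) − D·e^(−rT)·N(d₂)
   = 381.5451·0.997082 − 118.4188·0.971485·0.988722 = 266.687093
B₀ = V₀ − E₀ = 381.5451 − 266.687093 = 114.858007
spread = −(1/T)·ln(B₀/D) − r = −(1/1.7118)·ln(114.858007/118.4188) − 0.0169 = 0.00093553
in basis points: 0.00093553 × 10⁴ = 9.3553 bp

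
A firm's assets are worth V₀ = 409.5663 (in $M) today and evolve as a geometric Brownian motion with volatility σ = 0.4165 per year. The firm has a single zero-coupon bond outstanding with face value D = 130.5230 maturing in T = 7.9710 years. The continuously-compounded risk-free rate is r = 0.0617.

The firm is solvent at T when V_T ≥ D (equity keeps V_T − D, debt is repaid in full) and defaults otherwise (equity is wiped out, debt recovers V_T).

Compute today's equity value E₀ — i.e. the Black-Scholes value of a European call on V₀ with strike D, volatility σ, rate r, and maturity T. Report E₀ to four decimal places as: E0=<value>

E0=336.7954

d₁ = [ln(V₀/D) + (r + σ²/2)T] / (σ√T)
   = [ln(409.5663/130.5230) + (0.0617 + 0.5·0.4165²)·7.9710] / (0.4165·√7.9710)
   = [1.143549 + 1.183184] / 1.175903 = 1.978679
d₂ = d₁ − σ√T = 1.978679 − 1.175903 = 0.802776
N(d₁) = 0.976074,  N(d₂) = 0.788948,  e^(−rT) = 0.611518
E₀ = V₀·N(d₁) − D·e^(−rT)·N(d₂)
   = 409.5663·0.976074 − 130.5230·0.611518·0.788948 = 336.795384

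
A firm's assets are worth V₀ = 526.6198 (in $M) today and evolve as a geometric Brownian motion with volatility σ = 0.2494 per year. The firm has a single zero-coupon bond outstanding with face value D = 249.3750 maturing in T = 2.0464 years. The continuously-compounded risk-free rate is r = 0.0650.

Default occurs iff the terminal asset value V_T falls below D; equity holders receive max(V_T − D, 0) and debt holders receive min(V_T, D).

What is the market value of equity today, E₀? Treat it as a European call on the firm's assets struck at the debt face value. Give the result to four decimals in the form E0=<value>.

E0=308.5682

d₁ = [ln(V₀/D) + (r + σ²/2)T] / (σ√T)
   = [ln(526.6198/249.3750) + (0.0650 + 0.5·0.2494²)·2.0464] / (0.2494·√2.0464)
   = [0.747521 + 0.196659] / 0.356773 = 2.646448
d₂ = d₁ − σ√T = 2.646448 − 0.356773 = 2.289675
N(d₁) = 0.995933,  N(d₂) = 0.988980,  e^(−rT) = 0.875451
E₀ = V₀·N(d₁) − D·e^(−rT)·N(d₂)
   = 526.6198·0.995933 − 249.3750·0.875451·0.988980 = 308.568225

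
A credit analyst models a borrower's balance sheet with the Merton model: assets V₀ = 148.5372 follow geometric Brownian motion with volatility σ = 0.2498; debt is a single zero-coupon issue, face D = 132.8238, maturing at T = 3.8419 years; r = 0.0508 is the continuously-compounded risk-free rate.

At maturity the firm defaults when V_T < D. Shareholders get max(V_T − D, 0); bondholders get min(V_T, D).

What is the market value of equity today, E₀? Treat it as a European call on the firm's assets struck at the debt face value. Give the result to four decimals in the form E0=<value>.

d₁ = [ln(V₀/D) + (r + σ²/2)T] / (σ√T)
   = [ln(148.5372/132.8238) + (0.0508 + 0.5·0.2498²)·3.8419] / (0.2498·√3.8419)
   = [0.111812 + 0.315036] / 0.489627 = 0.871782
d₂ = d₁ − σ√T = 0.871782 − 0.489627 = 0.382154
N(d₁) = 0.808336,  N(d₂) = 0.648827,  e^(−rT) = 0.822696
E₀ = V₀·N(d₁) − D·e^(−rT)·N(d₂)
   = 148.5372·0.808336 − 132.8238·0.822696·0.648827 = 49.168375

E0=49.1684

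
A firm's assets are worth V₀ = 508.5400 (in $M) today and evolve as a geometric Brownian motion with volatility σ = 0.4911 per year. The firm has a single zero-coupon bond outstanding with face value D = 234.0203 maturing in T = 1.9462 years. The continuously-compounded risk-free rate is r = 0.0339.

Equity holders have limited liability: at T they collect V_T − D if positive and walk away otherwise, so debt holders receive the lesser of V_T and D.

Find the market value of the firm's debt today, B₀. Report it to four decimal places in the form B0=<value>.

B0=207.4689

d₁ = [ln(V₀/D) + (r + σ²/2)T] / (σ√T)
   = [ln(508.5400/234.0203) + (0.0339 + 0.5·0.4911²)·1.9462] / (0.4911·√1.9462)
   = [0.776136 + 0.300668] / 0.685115 = 1.571712
d₂ = d₁ − σ√T = 1.571712 − 0.685115 = 0.886596
N(d₁) = 0.941991,  N(d₂) = 0.812352,  e^(−rT) = 0.936153
E₀ = V₀·N(d₁) − D·e^(−rT)·N(d₂)
   = 508.5400·0.941991 − 234.0203·0.936153·0.812352 = 301.071137
B₀ = V₀ − E₀ = 508.5400 − 301.071137 = 207.468863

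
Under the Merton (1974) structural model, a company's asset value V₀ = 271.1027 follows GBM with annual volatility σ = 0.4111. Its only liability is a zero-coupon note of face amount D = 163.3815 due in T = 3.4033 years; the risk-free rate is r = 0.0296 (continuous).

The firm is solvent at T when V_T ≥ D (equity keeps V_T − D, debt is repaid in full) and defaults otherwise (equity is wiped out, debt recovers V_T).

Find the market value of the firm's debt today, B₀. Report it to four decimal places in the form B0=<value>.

d₁ = [ln(V₀/D) + (r + σ²/2)T] / (σ√T)
   = [ln(271.1027/163.3815) + (0.0296 + 0.5·0.4111²)·3.4033] / (0.4111·√3.4033)
   = [0.506410 + 0.388322] / 0.758399 = 1.179764
d₂ = d₁ − σ√T = 1.179764 − 0.758399 = 0.421366
N(d₁) = 0.880953,  N(d₂) = 0.663256,  e^(−rT) = 0.904170
E₀ = V₀·N(d₁) − D·e^(−rT)·N(d₂)
   = 271.1027·0.880953 − 163.3815·0.904170·0.663256 = 140.849471
B₀ = V₀ − E₀ = 271.1027 − 140.849471 = 130.253229

B0=130.2532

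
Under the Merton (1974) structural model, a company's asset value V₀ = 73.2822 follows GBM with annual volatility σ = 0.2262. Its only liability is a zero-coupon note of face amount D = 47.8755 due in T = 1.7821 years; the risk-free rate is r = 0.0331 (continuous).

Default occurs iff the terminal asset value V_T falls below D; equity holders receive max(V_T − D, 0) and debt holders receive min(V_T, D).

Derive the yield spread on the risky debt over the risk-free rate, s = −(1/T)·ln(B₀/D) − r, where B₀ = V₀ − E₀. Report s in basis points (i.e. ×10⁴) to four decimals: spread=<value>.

d₁ = [ln(V₀/D) + (r + σ²/2)T] / (σ√T)
   = [ln(73.2822/47.8755) + (0.0331 + 0.5·0.2262²)·1.7821] / (0.2262·√1.7821)
   = [0.425714 + 0.104579] / 0.301966 = 1.756133
d₂ = d₁ − σ√T = 1.756133 − 0.301966 = 1.454167
N(d₁) = 0.960467,  N(d₂) = 0.927050,  e^(−rT) = 0.942719
E₀ = V₀·N(d₁) − D·e^(−rT)·N(d₂)
   = 73.2822·0.960467 − 47.8755·0.942719·0.927050 = 28.544488
B₀ = V₀ − E₀ = 73.2822 − 28.544488 = 44.737712
spread = −(1/T)·ln(B₀/D) − r = −(1/1.7821)·ln(44.737712/47.8755) − 0.0331 = 0.00493775
in basis points: 0.00493775 × 10⁴ = 49.3775 bp

spread=49.3775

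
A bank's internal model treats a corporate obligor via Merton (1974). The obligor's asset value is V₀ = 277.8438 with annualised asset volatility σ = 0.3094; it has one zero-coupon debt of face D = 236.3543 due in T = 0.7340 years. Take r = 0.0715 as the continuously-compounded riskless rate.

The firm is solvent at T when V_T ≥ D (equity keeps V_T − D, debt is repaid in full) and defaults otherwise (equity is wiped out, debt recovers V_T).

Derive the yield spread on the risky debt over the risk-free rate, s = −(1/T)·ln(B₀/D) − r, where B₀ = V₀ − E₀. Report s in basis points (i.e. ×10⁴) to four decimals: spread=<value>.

spread=482.2940

d₁ = [ln(V₀/D) + (r + σ²/2)T] / (σ√T)
   = [ln(277.8438/236.3543) + (0.0715 + 0.5·0.3094²)·0.7340] / (0.3094·√0.7340)
   = [0.161727 + 0.087613] / 0.265075 = 0.940642
d₂ = d₁ − σ√T = 0.940642 − 0.265075 = 0.675567
N(d₁) = 0.826556,  N(d₂) = 0.750342,  e^(−rT) = 0.948872
E₀ = V₀·N(d₁) − D·e^(−rT)·N(d₂)
   = 277.8438·0.826556 − 236.3543·0.948872·0.750342 = 61.374102
B₀ = V₀ − E₀ = 277.8438 − 61.374102 = 216.469698
spread = −(1/T)·ln(B₀/D) − r = −(1/0.7340)·ln(216.469698/236.3543) − 0.0715 = 0.04822940
in basis points: 0.04822940 × 10⁴ = 482.2940 bp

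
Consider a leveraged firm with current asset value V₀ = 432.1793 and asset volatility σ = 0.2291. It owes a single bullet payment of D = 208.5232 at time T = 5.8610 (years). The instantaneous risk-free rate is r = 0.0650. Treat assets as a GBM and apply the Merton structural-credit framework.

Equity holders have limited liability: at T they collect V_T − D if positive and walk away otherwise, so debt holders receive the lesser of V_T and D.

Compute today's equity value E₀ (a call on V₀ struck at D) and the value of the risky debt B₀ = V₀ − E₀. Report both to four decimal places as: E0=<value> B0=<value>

E0=290.8470 B0=141.3323

d₁ = [ln(V₀/D) + (r + σ²/2)T] / (σ√T)
   = [ln(432.1793/208.5232) + (0.0650 + 0.5·0.2291²)·5.8610] / (0.2291·√5.8610)
   = [0.728790 + 0.534778] / 0.554640 = 2.278178
d₂ = d₁ − σ√T = 2.278178 − 0.554640 = 1.723538
N(d₁) = 0.988642,  N(d₂) = 0.957604,  e^(−rT) = 0.683202
E₀ = V₀·N(d₁) − D·e^(−rT)·N(d₂)
   = 432.1793·0.988642 − 208.5232·0.683202·0.957604 = 290.847011
B₀ = V₀ − E₀ = 432.1793 − 290.847011 = 141.332289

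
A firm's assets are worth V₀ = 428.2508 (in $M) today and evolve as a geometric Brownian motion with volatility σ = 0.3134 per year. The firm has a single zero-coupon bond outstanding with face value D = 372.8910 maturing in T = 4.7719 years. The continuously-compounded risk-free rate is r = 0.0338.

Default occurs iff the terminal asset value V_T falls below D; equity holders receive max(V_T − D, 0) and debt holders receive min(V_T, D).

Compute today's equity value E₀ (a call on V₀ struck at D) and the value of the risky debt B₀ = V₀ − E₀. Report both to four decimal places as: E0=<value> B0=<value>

E0=164.2909 B0=263.9599

d₁ = [ln(V₀/D) + (r + σ²/2)T] / (σ√T)
   = [ln(428.2508/372.8910) + (0.0338 + 0.5·0.3134²)·4.7719] / (0.3134·√4.7719)
   = [0.138423 + 0.395637] / 0.684612 = 0.780091
d₂ = d₁ − σ√T = 0.780091 − 0.684612 = 0.095479
N(d₁) = 0.782331,  N(d₂) = 0.538033,  e^(−rT) = 0.851045
E₀ = V₀·N(d₁) − D·e^(−rT)·N(d₂)
   = 428.2508·0.782331 − 372.8910·0.851045·0.538033 = 164.290934
B₀ = V₀ − E₀ = 428.2508 − 164.290934 = 263.959866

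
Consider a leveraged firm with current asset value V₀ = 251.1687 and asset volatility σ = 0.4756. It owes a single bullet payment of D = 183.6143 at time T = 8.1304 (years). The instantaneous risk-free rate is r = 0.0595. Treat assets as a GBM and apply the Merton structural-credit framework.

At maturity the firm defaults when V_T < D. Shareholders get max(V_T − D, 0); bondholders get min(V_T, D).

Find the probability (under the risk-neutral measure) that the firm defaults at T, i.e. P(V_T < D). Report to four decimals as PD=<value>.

d₁ = [ln(V₀/D) + (r + σ²/2)T] / (σ√T)
   = [ln(251.1687/183.6143) + (0.0595 + 0.5·0.4756²)·8.1304] / (0.4756·√8.1304)
   = [0.313287 + 1.403288] / 1.356119 = 1.265800
d₂ = d₁ − σ√T = 1.265800 − 1.356119 = -0.090319
risk-neutral PD = N(−d₂) = N(0.090319) = 0.535983

PD=0.5360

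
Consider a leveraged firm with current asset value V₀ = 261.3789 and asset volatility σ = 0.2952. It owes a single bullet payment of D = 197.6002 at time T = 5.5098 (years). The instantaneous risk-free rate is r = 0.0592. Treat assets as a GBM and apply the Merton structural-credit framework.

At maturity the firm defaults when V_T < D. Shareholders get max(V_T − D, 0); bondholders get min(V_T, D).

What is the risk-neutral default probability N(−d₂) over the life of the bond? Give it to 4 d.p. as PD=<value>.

PD=0.2988

d₁ = [ln(V₀/D) + (r + σ²/2)T] / (σ√T)
   = [ln(261.3789/197.6002) + (0.0592 + 0.5·0.2952²)·5.5098] / (0.2952·√5.5098)
   = [0.279725 + 0.566251] / 0.692922 = 1.220882
d₂ = d₁ − σ√T = 1.220882 − 0.692922 = 0.527960
risk-neutral PD = N(−d₂) = N(-0.527960) = 0.298764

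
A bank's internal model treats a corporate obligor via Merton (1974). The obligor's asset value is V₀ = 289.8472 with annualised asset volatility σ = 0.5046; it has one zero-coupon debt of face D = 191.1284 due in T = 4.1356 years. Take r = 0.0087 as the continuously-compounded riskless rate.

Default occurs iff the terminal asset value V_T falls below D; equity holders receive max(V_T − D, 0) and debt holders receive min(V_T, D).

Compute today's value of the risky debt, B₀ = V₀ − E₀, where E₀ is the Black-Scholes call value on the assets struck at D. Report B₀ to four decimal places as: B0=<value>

d₁ = [ln(V₀/D) + (r + σ²/2)T] / (σ√T)
   = [ln(289.8472/191.1284) + (0.0087 + 0.5·0.5046²)·4.1356] / (0.5046·√4.1356)
   = [0.416408 + 0.562485] / 1.026163 = 0.953936
d₂ = d₁ − σ√T = 0.953936 − 1.026163 = -0.072228
N(d₁) = 0.829942,  N(d₂) = 0.471210,  e^(−rT) = 0.964660
E₀ = V₀·N(d₁) − D·e^(−rT)·N(d₂)
   = 289.8472·0.829942 − 191.1284·0.964660·0.471210 = 153.677448
B₀ = V₀ − E₀ = 289.8472 − 153.677448 = 136.169752

B0=136.1698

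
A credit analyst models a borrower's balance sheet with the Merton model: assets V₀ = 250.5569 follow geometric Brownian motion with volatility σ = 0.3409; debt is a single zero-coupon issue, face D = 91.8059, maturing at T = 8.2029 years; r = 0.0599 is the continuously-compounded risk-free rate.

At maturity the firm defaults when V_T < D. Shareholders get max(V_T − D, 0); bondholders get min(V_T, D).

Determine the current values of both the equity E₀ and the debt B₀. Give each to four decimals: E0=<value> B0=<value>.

d₁ = [ln(V₀/D) + (r + σ²/2)T] / (σ√T)
   = [ln(250.5569/91.8059) + (0.0599 + 0.5·0.3409²)·8.2029] / (0.3409·√8.2029)
   = [1.004009 + 0.967995] / 0.976362 = 2.019748
d₂ = d₁ − σ√T = 2.019748 − 0.976362 = 1.043386
N(d₁) = 0.978295,  N(d₂) = 0.851615,  e^(−rT) = 0.611798
E₀ = V₀·N(d₁) − D·e^(−rT)·N(d₂)
   = 250.5569·0.978295 − 91.8059·0.611798·0.851615 = 197.286257
B₀ = V₀ − E₀ = 250.5569 − 197.286257 = 53.270643

E0=197.2863 B0=53.2706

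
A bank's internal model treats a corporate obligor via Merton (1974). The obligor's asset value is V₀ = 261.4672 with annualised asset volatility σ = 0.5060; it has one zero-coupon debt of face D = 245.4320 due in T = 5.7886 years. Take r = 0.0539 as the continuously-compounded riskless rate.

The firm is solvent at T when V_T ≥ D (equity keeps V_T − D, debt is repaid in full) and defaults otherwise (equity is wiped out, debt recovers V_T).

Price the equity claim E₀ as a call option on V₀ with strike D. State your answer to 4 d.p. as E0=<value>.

E0=145.9009

d₁ = [ln(V₀/D) + (r + σ²/2)T] / (σ√T)
   = [ln(261.4672/245.4320) + (0.0539 + 0.5·0.5060²)·5.7886] / (0.5060·√5.7886)
   = [0.063289 + 1.053051] / 1.217411 = 0.916978
d₂ = d₁ − σ√T = 0.916978 − 1.217411 = -0.300433
N(d₁) = 0.820423,  N(d₂) = 0.381923,  e^(−rT) = 0.731977
E₀ = V₀·N(d₁) − D·e^(−rT)·N(d₂)
   = 261.4672·0.820423 − 245.4320·0.731977·0.381923 = 145.900882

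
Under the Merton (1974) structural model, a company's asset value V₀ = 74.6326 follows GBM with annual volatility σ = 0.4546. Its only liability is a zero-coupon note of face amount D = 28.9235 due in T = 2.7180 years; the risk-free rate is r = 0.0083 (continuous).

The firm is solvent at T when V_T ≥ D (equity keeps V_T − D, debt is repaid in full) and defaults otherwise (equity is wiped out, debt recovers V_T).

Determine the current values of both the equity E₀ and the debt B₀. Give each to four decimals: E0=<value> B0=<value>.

d₁ = [ln(V₀/D) + (r + σ²/2)T] / (σ√T)
   = [ln(74.6326/28.9235) + (0.0083 + 0.5·0.4546²)·2.7180] / (0.4546·√2.7180)
   = [0.947923 + 0.303412] / 0.749470 = 1.669627
d₂ = d₁ − σ√T = 1.669627 − 0.749470 = 0.920157
N(d₁) = 0.952503,  N(d₂) = 0.821255,  e^(−rT) = 0.977693
E₀ = V₀·N(d₁) − D·e^(−rT)·N(d₂)
   = 74.6326·0.952503 − 28.9235·0.977693·0.821255 = 47.864113
B₀ = V₀ − E₀ = 74.6326 − 47.864113 = 26.768487

E0=47.8641 B0=26.7685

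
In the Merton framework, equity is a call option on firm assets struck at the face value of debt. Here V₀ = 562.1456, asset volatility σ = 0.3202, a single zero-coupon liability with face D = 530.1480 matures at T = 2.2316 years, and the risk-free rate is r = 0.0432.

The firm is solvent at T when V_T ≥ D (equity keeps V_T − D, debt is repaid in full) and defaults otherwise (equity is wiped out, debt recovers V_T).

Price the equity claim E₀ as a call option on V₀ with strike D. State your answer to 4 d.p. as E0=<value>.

E0=144.0140

d₁ = [ln(V₀/D) + (r + σ²/2)T] / (σ√T)
   = [ln(562.1456/530.1480) + (0.0432 + 0.5·0.3202²)·2.2316] / (0.3202·√2.2316)
   = [0.058605 + 0.210806] / 0.478332 = 0.563229
d₂ = d₁ − σ√T = 0.563229 − 0.478332 = 0.084897
N(d₁) = 0.713361,  N(d₂) = 0.533828,  e^(−rT) = 0.908096
E₀ = V₀·N(d₁) − D·e^(−rT)·N(d₂)
   = 562.1456·0.713361 − 530.1480·0.908096·0.533828 = 144.014010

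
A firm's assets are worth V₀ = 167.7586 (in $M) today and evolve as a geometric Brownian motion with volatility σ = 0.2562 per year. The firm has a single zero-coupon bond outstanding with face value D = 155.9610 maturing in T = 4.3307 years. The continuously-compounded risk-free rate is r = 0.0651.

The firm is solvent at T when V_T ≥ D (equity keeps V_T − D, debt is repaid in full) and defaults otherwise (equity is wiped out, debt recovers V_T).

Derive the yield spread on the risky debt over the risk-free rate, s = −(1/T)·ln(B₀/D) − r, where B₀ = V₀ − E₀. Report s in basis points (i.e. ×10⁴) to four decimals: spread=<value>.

d₁ = [ln(V₀/D) + (r + σ²/2)T] / (σ√T)
   = [ln(167.7586/155.9610) + (0.0651 + 0.5·0.2562²)·4.3307] / (0.2562·√4.3307)
   = [0.072920 + 0.424059] / 0.533161 = 0.932137
d₂ = d₁ − σ√T = 0.932137 − 0.533161 = 0.398976
N(d₁) = 0.824367,  N(d₂) = 0.655045,  e^(−rT) = 0.754328
E₀ = V₀·N(d₁) − D·e^(−rT)·N(d₂)
   = 167.7586·0.824367 − 155.9610·0.754328·0.655045 = 61.231503
B₀ = V₀ − E₀ = 167.7586 − 61.231503 = 106.527097
spread = −(1/T)·ln(B₀/D) − r = −(1/4.3307)·ln(106.527097/155.9610) − 0.0651 = 0.02292424
in basis points: 0.02292424 × 10⁴ = 229.2424 bp

spread=229.2424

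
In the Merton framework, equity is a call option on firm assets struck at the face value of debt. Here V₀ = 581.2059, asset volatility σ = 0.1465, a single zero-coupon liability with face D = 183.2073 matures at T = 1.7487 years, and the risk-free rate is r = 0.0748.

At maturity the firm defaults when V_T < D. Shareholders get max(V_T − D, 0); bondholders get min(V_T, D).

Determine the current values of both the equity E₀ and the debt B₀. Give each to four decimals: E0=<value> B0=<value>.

d₁ = [ln(V₀/D) + (r + σ²/2)T] / (σ√T)
   = [ln(581.2059/183.2073) + (0.0748 + 0.5·0.1465²)·1.7487] / (0.1465·√1.7487)
   = [1.154487 + 0.149568] / 0.193729 = 6.731326
d₂ = d₁ − σ√T = 6.731326 − 0.193729 = 6.537597
N(d₁) = 1.000000,  N(d₂) = 1.000000,  e^(−rT) = 0.877391
E₀ = V₀·N(d₁) − D·e^(−rT)·N(d₂)
   = 581.2059·1.000000 − 183.2073·0.877391·1.000000 = 420.461498
B₀ = V₀ − E₀ = 581.2059 − 420.461498 = 160.744402

E0=420.4615 B0=160.7444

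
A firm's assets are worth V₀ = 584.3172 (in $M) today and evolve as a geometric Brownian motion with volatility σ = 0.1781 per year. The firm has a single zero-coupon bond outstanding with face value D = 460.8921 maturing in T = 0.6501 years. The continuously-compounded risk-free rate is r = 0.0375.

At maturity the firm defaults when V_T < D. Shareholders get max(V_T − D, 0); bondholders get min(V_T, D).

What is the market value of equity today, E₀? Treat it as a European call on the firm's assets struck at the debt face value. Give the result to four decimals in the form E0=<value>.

E0=135.5170

d₁ = [ln(V₀/D) + (r + σ²/2)T] / (σ√T)
   = [ln(584.3172/460.8921) + (0.0375 + 0.5·0.1781²)·0.6501] / (0.1781·√0.6501)
   = [0.237280 + 0.034689] / 0.143600 = 1.893938
d₂ = d₁ − σ√T = 1.893938 − 0.143600 = 1.750338
N(d₁) = 0.970883,  N(d₂) = 0.959970,  e^(−rT) = 0.975916
E₀ = V₀·N(d₁) − D·e^(−rT)·N(d₂)
   = 584.3172·0.970883 − 460.8921·0.975916·0.959970 = 135.517047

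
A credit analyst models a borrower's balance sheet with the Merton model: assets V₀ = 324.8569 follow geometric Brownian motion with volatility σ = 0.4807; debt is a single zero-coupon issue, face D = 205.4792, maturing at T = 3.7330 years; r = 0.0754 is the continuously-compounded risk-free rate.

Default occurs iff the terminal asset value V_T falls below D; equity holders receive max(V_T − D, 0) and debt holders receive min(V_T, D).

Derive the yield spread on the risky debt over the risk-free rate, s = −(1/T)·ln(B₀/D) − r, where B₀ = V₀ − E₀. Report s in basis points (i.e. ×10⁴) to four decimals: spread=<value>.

spread=443.9041

d₁ = [ln(V₀/D) + (r + σ²/2)T] / (σ√T)
   = [ln(324.8569/205.4792) + (0.0754 + 0.5·0.4807²)·3.7330] / (0.4807·√3.7330)
   = [0.458040 + 0.712765] / 0.928759 = 1.260612
d₂ = d₁ − σ√T = 1.260612 − 0.928759 = 0.331853
N(d₁) = 0.896276,  N(d₂) = 0.630000,  e^(−rT) = 0.754675
E₀ = V₀·N(d₁) − D·e^(−rT)·N(d₂)
   = 324.8569·0.896276 − 205.4792·0.754675·0.630000 = 193.467266
B₀ = V₀ − E₀ = 324.8569 − 193.467266 = 131.389634
spread = −(1/T)·ln(B₀/D) − r = −(1/3.7330)·ln(131.389634/205.4792) − 0.0754 = 0.04439041
in basis points: 0.04439041 × 10⁴ = 443.9041 bp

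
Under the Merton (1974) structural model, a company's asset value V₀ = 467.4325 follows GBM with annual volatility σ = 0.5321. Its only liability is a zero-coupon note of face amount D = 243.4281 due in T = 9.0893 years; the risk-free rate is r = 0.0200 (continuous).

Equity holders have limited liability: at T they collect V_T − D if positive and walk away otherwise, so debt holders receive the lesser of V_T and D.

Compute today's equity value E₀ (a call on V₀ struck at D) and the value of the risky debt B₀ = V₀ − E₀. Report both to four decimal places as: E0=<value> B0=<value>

d₁ = [ln(V₀/D) + (r + σ²/2)T] / (σ√T)
   = [ln(467.4325/243.4281) + (0.0200 + 0.5·0.5321²)·9.0893] / (0.5321·√9.0893)
   = [0.652433 + 1.468515] / 1.604200 = 1.322122
d₂ = d₁ − σ√T = 1.322122 − 1.604200 = -0.282078
N(d₁) = 0.906936,  N(d₂) = 0.388942,  e^(−rT) = 0.833780
E₀ = V₀·N(d₁) − D·e^(−rT)·N(d₂)
   = 467.4325·0.906936 − 243.4281·0.833780·0.388942 = 344.989716
B₀ = V₀ − E₀ = 467.4325 − 344.989716 = 122.442784

E0=344.9897 B0=122.4428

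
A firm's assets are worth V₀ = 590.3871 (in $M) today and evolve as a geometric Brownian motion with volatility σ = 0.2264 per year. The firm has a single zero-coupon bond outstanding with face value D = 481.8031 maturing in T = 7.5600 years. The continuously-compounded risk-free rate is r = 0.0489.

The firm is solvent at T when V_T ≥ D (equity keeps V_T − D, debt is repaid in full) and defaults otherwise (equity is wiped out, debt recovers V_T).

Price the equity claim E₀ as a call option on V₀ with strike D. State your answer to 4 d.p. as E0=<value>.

E0=283.3954

d₁ = [ln(V₀/D) + (r + σ²/2)T] / (σ√T)
   = [ln(590.3871/481.8031) + (0.0489 + 0.5·0.2264²)·7.5600] / (0.2264·√7.5600)
   = [0.203243 + 0.563435] / 0.622497 = 1.231617
d₂ = d₁ − σ√T = 1.231617 − 0.622497 = 0.609120
N(d₁) = 0.890954,  N(d₂) = 0.728778,  e^(−rT) = 0.690953
E₀ = V₀·N(d₁) − D·e^(−rT)·N(d₂)
   = 590.3871·0.890954 − 481.8031·0.690953·0.728778 = 283.395380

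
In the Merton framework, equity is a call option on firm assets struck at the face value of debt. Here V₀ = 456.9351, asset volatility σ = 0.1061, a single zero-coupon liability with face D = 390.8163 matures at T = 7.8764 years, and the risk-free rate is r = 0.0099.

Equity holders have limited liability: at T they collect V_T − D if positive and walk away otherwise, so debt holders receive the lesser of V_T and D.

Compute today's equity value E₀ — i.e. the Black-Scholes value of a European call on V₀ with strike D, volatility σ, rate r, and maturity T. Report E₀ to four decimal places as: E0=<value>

d₁ = [ln(V₀/D) + (r + σ²/2)T] / (σ√T)
   = [ln(456.9351/390.8163) + (0.0099 + 0.5·0.1061²)·7.8764] / (0.1061·√7.8764)
   = [0.156304 + 0.122310] / 0.297769 = 0.935670
d₂ = d₁ − σ√T = 0.935670 − 0.297769 = 0.637901
N(d₁) = 0.825278,  N(d₂) = 0.738231,  e^(−rT) = 0.924986
E₀ = V₀·N(d₁) − D·e^(−rT)·N(d₂)
   = 456.9351·0.825278 − 390.8163·0.924986·0.738231 = 110.228391

E0=110.2284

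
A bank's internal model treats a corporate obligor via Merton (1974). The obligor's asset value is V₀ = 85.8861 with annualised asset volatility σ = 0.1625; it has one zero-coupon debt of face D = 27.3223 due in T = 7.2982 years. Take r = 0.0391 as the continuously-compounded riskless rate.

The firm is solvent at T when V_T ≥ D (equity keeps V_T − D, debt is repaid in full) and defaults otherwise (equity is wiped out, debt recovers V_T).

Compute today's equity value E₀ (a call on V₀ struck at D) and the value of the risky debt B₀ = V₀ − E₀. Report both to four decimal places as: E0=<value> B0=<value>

E0=65.3494 B0=20.5367

d₁ = [ln(V₀/D) + (r + σ²/2)T] / (σ√T)
   = [ln(85.8861/27.3223) + (0.0391 + 0.5·0.1625²)·7.2982] / (0.1625·√7.2982)
   = [1.145319 + 0.381719] / 0.438997 = 3.478471
d₂ = d₁ − σ√T = 3.478471 − 0.438997 = 3.039475
N(d₁) = 0.999748,  N(d₂) = 0.998815,  e^(−rT) = 0.751744
E₀ = V₀·N(d₁) − D·e^(−rT)·N(d₂)
   = 85.8861·0.999748 − 27.3223·0.751744·0.998815 = 65.349411
B₀ = V₀ − E₀ = 85.8861 − 65.349411 = 20.536689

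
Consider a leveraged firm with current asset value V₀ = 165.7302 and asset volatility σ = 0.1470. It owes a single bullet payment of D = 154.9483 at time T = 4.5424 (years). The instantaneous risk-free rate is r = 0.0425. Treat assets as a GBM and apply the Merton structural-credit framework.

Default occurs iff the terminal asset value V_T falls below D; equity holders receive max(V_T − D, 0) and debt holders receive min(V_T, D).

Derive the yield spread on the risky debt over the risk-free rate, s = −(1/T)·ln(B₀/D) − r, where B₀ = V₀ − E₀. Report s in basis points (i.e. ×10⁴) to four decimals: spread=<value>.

d₁ = [ln(V₀/D) + (r + σ²/2)T] / (σ√T)
   = [ln(165.7302/154.9483) + (0.0425 + 0.5·0.1470²)·4.5424] / (0.1470·√4.5424)
   = [0.067270 + 0.242130] / 0.313300 = 0.987553
d₂ = d₁ − σ√T = 0.987553 − 0.313300 = 0.674253
N(d₁) = 0.838314,  N(d₂) = 0.749925,  e^(−rT) = 0.824439
E₀ = V₀·N(d₁) − D·e^(−rT)·N(d₂)
   = 165.7302·0.838314 − 154.9483·0.824439·0.749925 = 43.134501
B₀ = V₀ − E₀ = 165.7302 − 43.134501 = 122.595699
spread = −(1/T)·ln(B₀/D) − r = −(1/4.5424)·ln(122.595699/154.9483) − 0.0425 = 0.00905855
in basis points: 0.00905855 × 10⁴ = 90.5855 bp

spread=90.5855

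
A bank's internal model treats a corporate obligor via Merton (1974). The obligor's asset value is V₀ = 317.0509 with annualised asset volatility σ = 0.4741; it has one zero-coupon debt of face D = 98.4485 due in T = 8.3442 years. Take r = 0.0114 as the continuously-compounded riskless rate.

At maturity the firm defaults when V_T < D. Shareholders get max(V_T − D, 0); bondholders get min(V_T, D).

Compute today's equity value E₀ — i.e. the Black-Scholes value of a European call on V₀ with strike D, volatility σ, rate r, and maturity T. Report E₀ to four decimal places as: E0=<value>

d₁ = [ln(V₀/D) + (r + σ²/2)T] / (σ√T)
   = [ln(317.0509/98.4485) + (0.0114 + 0.5·0.4741²)·8.3442] / (0.4741·√8.3442)
   = [1.169529 + 1.032890] / 1.369501 = 1.608191
d₂ = d₁ − σ√T = 1.608191 − 1.369501 = 0.238690
N(d₁) = 0.946103,  N(d₂) = 0.594327,  e^(−rT) = 0.909260
E₀ = V₀·N(d₁) − D·e^(−rT)·N(d₂)
   = 317.0509·0.946103 − 98.4485·0.909260·0.594327 = 246.761537

E0=246.7615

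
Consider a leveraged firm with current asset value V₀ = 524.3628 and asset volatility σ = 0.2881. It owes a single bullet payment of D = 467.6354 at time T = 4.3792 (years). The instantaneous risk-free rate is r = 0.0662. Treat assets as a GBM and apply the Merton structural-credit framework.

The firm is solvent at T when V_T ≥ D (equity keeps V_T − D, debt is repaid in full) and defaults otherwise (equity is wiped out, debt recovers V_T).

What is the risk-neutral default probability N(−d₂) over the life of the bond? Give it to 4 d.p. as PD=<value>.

d₁ = [ln(V₀/D) + (r + σ²/2)T] / (σ√T)
   = [ln(524.3628/467.6354) + (0.0662 + 0.5·0.2881²)·4.3792] / (0.2881·√4.3792)
   = [0.114495 + 0.471643] / 0.602894 = 0.972208
d₂ = d₁ − σ√T = 0.972208 − 0.602894 = 0.369315
risk-neutral PD = N(−d₂) = N(-0.369315) = 0.355946

PD=0.3559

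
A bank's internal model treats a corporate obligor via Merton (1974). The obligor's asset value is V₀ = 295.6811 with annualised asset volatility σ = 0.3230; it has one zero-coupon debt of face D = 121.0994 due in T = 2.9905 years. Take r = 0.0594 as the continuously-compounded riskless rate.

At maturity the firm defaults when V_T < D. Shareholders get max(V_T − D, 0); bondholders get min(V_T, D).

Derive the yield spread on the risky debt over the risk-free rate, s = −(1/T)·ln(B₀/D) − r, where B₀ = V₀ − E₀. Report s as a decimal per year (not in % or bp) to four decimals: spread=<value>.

d₁ = [ln(V₀/D) + (r + σ²/2)T] / (σ√T)
   = [ln(295.6811/121.0994) + (0.0594 + 0.5·0.3230²)·2.9905] / (0.3230·√2.9905)
   = [0.892670 + 0.333634] / 0.558566 = 2.195450
d₂ = d₁ − σ√T = 2.195450 − 0.558566 = 1.636884
N(d₁) = 0.985934,  N(d₂) = 0.949173,  e^(−rT) = 0.837247
E₀ = V₀·N(d₁) − D·e^(−rT)·N(d₂)
   = 295.6811·0.985934 − 121.0994·0.837247·0.949173 = 195.285386
B₀ = V₀ − E₀ = 295.6811 − 195.285386 = 100.395714
spread = −(1/T)·ln(B₀/D) − r = −(1/2.9905)·ln(100.395714/121.0994) − 0.0594 = 0.00329593

spread=0.0033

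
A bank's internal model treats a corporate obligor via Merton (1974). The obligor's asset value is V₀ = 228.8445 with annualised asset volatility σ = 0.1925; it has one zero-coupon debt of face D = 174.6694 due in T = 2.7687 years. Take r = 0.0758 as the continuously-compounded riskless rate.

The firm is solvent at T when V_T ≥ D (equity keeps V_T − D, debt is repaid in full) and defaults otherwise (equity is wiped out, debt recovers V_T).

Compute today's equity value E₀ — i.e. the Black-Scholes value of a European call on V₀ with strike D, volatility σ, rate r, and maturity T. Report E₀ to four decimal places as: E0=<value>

d₁ = [ln(V₀/D) + (r + σ²/2)T] / (σ√T)
   = [ln(228.8445/174.6694) + (0.0758 + 0.5·0.1925²)·2.7687] / (0.1925·√2.7687)
   = [0.270148 + 0.261166] / 0.320309 = 1.658756
d₂ = d₁ − σ√T = 1.658756 − 0.320309 = 1.338448
N(d₁) = 0.951418,  N(d₂) = 0.909625,  e^(−rT) = 0.810692
E₀ = V₀·N(d₁) − D·e^(−rT)·N(d₂)
   = 228.8445·0.951418 − 174.6694·0.810692·0.909625 = 88.921055

E0=88.9211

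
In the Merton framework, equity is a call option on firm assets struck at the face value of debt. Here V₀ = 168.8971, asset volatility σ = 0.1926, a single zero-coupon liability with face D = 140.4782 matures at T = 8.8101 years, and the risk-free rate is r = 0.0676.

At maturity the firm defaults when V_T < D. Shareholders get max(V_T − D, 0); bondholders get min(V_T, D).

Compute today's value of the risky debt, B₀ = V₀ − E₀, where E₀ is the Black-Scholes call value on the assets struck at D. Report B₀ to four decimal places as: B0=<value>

d₁ = [ln(V₀/D) + (r + σ²/2)T] / (σ√T)
   = [ln(168.8971/140.4782) + (0.0676 + 0.5·0.1926²)·8.8101] / (0.1926·√8.8101)
   = [0.184237 + 0.758967] / 0.571672 = 1.649906
d₂ = d₁ − σ√T = 1.649906 − 0.571672 = 1.078234
N(d₁) = 0.950519,  N(d₂) = 0.859535,  e^(−rT) = 0.551252
E₀ = V₀·N(d₁) − D·e^(−rT)·N(d₂)
   = 168.8971·0.950519 − 140.4782·0.551252·0.859535 = 93.978392
B₀ = V₀ − E₀ = 168.8971 − 93.978392 = 74.918708

B0=74.9187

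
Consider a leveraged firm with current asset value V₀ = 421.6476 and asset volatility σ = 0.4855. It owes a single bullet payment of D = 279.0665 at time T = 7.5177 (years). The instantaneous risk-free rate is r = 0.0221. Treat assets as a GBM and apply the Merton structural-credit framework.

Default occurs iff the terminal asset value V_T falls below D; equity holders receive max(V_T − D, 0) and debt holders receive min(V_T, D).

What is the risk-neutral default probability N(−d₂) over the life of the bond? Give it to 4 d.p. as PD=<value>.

PD=0.5912

d₁ = [ln(V₀/D) + (r + σ²/2)T] / (σ√T)
   = [ln(421.6476/279.0665) + (0.0221 + 0.5·0.4855²)·7.5177] / (0.4855·√7.5177)
   = [0.412720 + 1.052141] / 1.331165 = 1.100435
d₂ = d₁ − σ√T = 1.100435 − 1.331165 = -0.230729
risk-neutral PD = N(−d₂) = N(0.230729) = 0.591237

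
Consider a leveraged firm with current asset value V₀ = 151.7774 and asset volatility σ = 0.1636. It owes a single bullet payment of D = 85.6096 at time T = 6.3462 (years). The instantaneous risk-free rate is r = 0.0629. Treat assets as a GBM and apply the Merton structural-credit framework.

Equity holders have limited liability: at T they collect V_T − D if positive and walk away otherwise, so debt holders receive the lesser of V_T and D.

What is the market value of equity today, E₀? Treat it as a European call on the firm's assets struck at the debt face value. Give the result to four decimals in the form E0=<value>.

d₁ = [ln(V₀/D) + (r + σ²/2)T] / (σ√T)
   = [ln(151.7774/85.6096) + (0.0629 + 0.5·0.1636²)·6.3462] / (0.1636·√6.3462)
   = [0.572618 + 0.484104] / 0.412136 = 2.564014
d₂ = d₁ − σ√T = 2.564014 − 0.412136 = 2.151878
N(d₁) = 0.994827,  N(d₂) = 0.984297,  e^(−rT) = 0.670873
E₀ = V₀·N(d₁) − D·e^(−rT)·N(d₂)
   = 151.7774·0.994827 − 85.6096·0.670873·0.984297 = 94.460946

E0=94.4609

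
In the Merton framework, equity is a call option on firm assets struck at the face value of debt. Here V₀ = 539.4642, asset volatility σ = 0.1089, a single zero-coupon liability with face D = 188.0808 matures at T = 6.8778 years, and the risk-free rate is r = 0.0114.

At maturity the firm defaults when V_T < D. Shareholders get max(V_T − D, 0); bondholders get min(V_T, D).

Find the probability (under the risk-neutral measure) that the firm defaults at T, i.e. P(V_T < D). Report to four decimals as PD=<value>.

d₁ = [ln(V₀/D) + (r + σ²/2)T] / (σ√T)
   = [ln(539.4642/188.0808) + (0.0114 + 0.5·0.1089²)·6.8778] / (0.1089·√6.8778)
   = [1.053705 + 0.119190] / 0.285596 = 4.106825
d₂ = d₁ − σ√T = 4.106825 − 0.285596 = 3.821229
risk-neutral PD = N(−d₂) = N(-3.821229) = 0.000066

PD=0.0001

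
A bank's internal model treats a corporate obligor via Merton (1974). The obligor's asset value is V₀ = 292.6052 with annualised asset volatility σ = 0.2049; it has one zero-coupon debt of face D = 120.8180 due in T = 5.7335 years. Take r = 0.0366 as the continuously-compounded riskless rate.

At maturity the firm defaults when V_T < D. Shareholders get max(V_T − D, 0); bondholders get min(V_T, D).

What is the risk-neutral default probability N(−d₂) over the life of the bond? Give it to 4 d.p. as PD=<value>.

PD=0.0236

d₁ = [ln(V₀/D) + (r + σ²/2)T] / (σ√T)
   = [ln(292.6052/120.8180) + (0.0366 + 0.5·0.2049²)·5.7335] / (0.2049·√5.7335)
   = [0.884539 + 0.330204] / 0.490627 = 2.475896
d₂ = d₁ − σ√T = 2.475896 − 0.490627 = 1.985269
risk-neutral PD = N(−d₂) = N(-1.985269) = 0.023557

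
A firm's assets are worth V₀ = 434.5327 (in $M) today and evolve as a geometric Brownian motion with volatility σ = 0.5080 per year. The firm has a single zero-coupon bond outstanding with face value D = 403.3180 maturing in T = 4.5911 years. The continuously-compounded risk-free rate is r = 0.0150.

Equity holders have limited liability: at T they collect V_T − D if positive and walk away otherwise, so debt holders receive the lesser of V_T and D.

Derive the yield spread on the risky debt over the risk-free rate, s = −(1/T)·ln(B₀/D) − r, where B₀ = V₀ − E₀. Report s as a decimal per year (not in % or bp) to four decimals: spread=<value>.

d₁ = [ln(V₀/D) + (r + σ²/2)T] / (σ√T)
   = [ln(434.5327/403.3180) + (0.0150 + 0.5·0.5080²)·4.5911] / (0.5080·√4.5911)
   = [0.074546 + 0.661265] / 1.088484 = 0.675996
d₂ = d₁ − σ√T = 0.675996 − 1.088484 = -0.412488
N(d₁) = 0.750478,  N(d₂) = 0.339991,  e^(−rT) = 0.933451
E₀ = V₀·N(d₁) − D·e^(−rT)·N(d₂)
   = 434.5327·0.750478 − 403.3180·0.933451·0.339991 = 198.108433
B₀ = V₀ − E₀ = 434.5327 − 198.108433 = 236.424267
spread = −(1/T)·ln(B₀/D) − r = −(1/4.5911)·ln(236.424267/403.3180) − 0.0150 = 0.10133321

spread=0.1013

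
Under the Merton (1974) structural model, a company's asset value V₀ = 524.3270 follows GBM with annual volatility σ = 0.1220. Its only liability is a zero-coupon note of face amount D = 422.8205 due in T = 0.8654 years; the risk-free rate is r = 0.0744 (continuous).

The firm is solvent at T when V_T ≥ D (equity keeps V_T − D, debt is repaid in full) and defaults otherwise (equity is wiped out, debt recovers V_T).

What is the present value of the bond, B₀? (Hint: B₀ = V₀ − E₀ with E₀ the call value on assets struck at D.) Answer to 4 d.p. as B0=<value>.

B0=396.3388

d₁ = [ln(V₀/D) + (r + σ²/2)T] / (σ√T)
   = [ln(524.3270/422.8205) + (0.0744 + 0.5·0.1220²)·0.8654] / (0.1220·√0.8654)
   = [0.215168 + 0.070826] / 0.113493 = 2.519930
d₂ = d₁ − σ√T = 2.519930 − 0.113493 = 2.406437
N(d₁) = 0.994131,  N(d₂) = 0.991946,  e^(−rT) = 0.937643
E₀ = V₀·N(d₁) − D·e^(−rT)·N(d₂)
   = 524.3270·0.994131 − 422.8205·0.937643·0.991946 = 127.988235
B₀ = V₀ − E₀ = 524.3270 − 127.988235 = 396.338765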